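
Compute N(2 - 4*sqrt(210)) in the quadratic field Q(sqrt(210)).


N(a + b*sqrt(d)) = a^2 - d*b^2
= (2)^2 - (210)*(-4)^2
= 4 - 3360
= -3356

-3356


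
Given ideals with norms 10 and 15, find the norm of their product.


N(IJ) = N(I) * N(J)
= 10 * 15
= 150

150


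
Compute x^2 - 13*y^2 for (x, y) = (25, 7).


x^2 - d*y^2
= 25^2 - 13*7^2
= 625 - 637
= -12

-12


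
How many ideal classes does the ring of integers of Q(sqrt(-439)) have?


K = Q(sqrt(-439)). d mod 4 = 1, so D = disc(K) = d = -439
h(K) equals the number of primitive reduced positive-definite forms (a, b, c) = a*x^2 + b*x*y + c*y^2 with b^2 - 4ac = D,
where reduced means |b| <= a <= c, with b >= 0 whenever |b| = a or a = c, and primitive means gcd(a, b, c) = 1.
Reduced forces 3a^2 <= |D| = 439, so 1 <= a <= 12; b must have the parity of D, and c = (b^2 - D)/(4a) must be an integer >= a.
Enumerate a = 1..12, b in [-a, a]:
  a=1: (1, 1, 110)  [1]
  a=2: (2, -1, 55), (2, 1, 55)  [2]
  a=3: none
  a=4: (4, -3, 28), (4, 3, 28)  [2]
  a=5: (5, -1, 22), (5, 1, 22)  [2]
  a=6: none
  a=7: (7, -3, 16), (7, 3, 16)  [2]
  a=8: (8, -3, 14), (8, 3, 14)  [2]
  a=9: none
  a=10: (10, -9, 13), (10, -1, 11), (10, 1, 11), (10, 9, 13)  [4]
  a=11..12: none
Total reduced forms: 1 + 2 + 2 + 2 + 2 + 2 + 4 = 15
h = 15

15


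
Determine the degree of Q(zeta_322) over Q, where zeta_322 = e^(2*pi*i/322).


The degree equals Euler's totient phi(322).
322 = 2 * 7 * 23
phi(322) = 132

132


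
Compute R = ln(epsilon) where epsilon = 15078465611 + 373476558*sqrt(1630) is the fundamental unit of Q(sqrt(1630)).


epsilon = 15078465611 + 373476558*sqrt(1630)
= 3.0157e+10
R = ln(3.0157e+10)
= 24.1297

24.1297


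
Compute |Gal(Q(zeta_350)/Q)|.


|Gal(Q(zeta_350)/Q)| = phi(350)
= 120

120


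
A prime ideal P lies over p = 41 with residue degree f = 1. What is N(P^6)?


N(P^a) = p^(a*f)
= 41^(6*1)
= 41^6
= 4750104241

4750104241


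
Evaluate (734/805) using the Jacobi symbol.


Compute (734/805) via quadratic reciprocity:
  pull out 2: (2/805) = -1  (since 805 mod 8 = 5)
  reciprocity: (367/805) -> +(805/367)
  reduce: (71/367)
  reciprocity: (71/367) -> -(367/71)
  reduce: (12/71)
  pull out 2: (2/71) = +1  (since 71 mod 8 = 7)
  pull out 2: (2/71) = +1  (since 71 mod 8 = 7)
  reciprocity: (3/71) -> -(71/3)
  reduce: (2/3)
  pull out 2: (2/3) = -1  (since 3 mod 8 = 3)
  (1/3) = 1
Product of signs = 1

1


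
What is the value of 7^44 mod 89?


p = 89 is prime and the exponent is (p-1)/2 = 44, so by Euler's criterion 7^44 = (7/89) = +1 or -1 mod 89.
Compute by square-and-multiply:
  44 = 32 + 8 + 4 (binary 101100)
  Repeated squaring mod 89: 7^1 = 7, 7^2 = 49, 7^4 = 87, 7^8 = 4, 7^16 = 16, 7^32 = 78
  7^44 = 7^32 * 7^8 * 7^4 = 78 * 4 * 87 mod 89
    78 * 4 = 312 = 45 mod 89
    45 * 87 = 3915 = 88 mod 89
  7^44 = 88 mod 89
Result 88 = p - 1 = -1 mod 89: 7 is a quadratic non-residue mod 89. As a residue in [0, p-1] the value is 88.
7^44 mod 89 = 88

88


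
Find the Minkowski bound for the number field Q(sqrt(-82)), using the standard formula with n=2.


d = -82, d mod 4 = 2, so disc(K) = 4d = -328; |disc(K)| = 328
Imaginary quadratic field, so n = 2, s = r2 = 1, r1 = 0
M = (n!/n^n) * (4/pi)^s * sqrt(|disc(K)|) = (2!/2^2) * (4/pi)^1 * sqrt(328)
= 0.5 * 1.273240 * 18.110770
= 11.5297

11.5297


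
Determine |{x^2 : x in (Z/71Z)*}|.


For prime p, the number of non-zero quadratic residues is (p-1)/2.
= (71-1)/2
= 35

35


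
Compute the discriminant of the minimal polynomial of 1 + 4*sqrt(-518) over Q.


The element 1 + 4*sqrt(-518) has minimal polynomial:
x^2 - 2*x + 8289
Discriminant = (-2)^2 - 4*(8289)
= 4 - 33156
= -33152

-33152


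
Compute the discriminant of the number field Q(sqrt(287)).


For K = Q(sqrt(d)) with d squarefree: disc(K) = d if d = 1 mod 4, and disc(K) = 4d if d = 2 or 3 mod 4.
Here d = 287, and d mod 4 = 3.
d = 3 mod 4, not 1 (O_K = Z[sqrt(d)]), so disc(K) = 4d = 4 * (287) = 1148

1148


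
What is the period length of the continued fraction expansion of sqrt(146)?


Run the CF algorithm for sqrt(146).
a_0 = floor(sqrt(146)) = 12; set m_0=0, q_0=1.
Recurrence: m' = q*a - m,  q' = (d - m'^2)/q,  a' = floor((a_0 + m')/q').
  step 1: m=12, q=2, a=12
  step 2: m=12, q=1, a=24
a_2 = 2*a_0 = 24, so the period closes here.
sqrt(146) = [12; 12, 24]
Period length = 2

2


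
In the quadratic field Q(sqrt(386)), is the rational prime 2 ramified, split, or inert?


K = Q(sqrt(386)). Since d mod 4 = 2, disc(K) = 1544.
Check p | disc: 1544 mod 2 = 0.
p divides disc, so p ramifies: (p) = P^2 with e=2, f=1, g=1.
Therefore p is ramified.

ramified


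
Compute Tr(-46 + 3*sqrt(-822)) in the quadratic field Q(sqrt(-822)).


Tr(a + b*sqrt(d)) = (a + b*sqrt(d)) + (a - b*sqrt(d)) = 2a
= 2 * (-46)
= -92

-92


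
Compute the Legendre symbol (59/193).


p = 193 is prime, so compute (59/193) with the reciprocity algorithm (Jacobi-symbol steps: pull out 2s via (2/n), flip via reciprocity, reduce):
  reciprocity: (59/193) -> +(193/59)
  reduce: (16/59)
  pull out 2: (2/59) = -1  (since 59 mod 8 = 3)
  pull out 2: (2/59) = -1  (since 59 mod 8 = 3)
  pull out 2: (2/59) = -1  (since 59 mod 8 = 3)
  pull out 2: (2/59) = -1  (since 59 mod 8 = 3)
  (1/59) = 1
Product of signs = 1
(59/193) = 1

1


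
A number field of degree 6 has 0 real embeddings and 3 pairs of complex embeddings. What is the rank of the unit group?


By Dirichlet's unit theorem:
rank = r1 + r2 - 1
= 0 + 3 - 1
= 2

2


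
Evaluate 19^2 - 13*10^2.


x^2 - d*y^2
= 19^2 - 13*10^2
= 361 - 1300
= -939

-939


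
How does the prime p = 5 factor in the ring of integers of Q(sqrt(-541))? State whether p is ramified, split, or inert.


K = Q(sqrt(-541)). Since d mod 4 = 3, disc(K) = -2164.
Check p | disc: -2164 mod 5 = 1.
p does not divide disc. Compute Legendre symbol (d/p):
4^((5-1)/2) mod 5 = 1
(d/p) = 1, so p splits: (p) = P*P' with e=1, f=1, g=2.
Therefore p is split.

split


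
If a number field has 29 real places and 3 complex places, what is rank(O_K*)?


By Dirichlet's unit theorem:
rank = r1 + r2 - 1
= 29 + 3 - 1
= 31

31


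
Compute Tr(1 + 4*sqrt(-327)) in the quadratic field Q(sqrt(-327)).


Tr(a + b*sqrt(d)) = (a + b*sqrt(d)) + (a - b*sqrt(d)) = 2a
= 2 * (1)
= 2

2


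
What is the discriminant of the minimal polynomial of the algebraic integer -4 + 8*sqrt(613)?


The element -4 + 8*sqrt(613) has minimal polynomial:
x^2 + 8*x - 39216
Discriminant = (8)^2 - 4*(-39216)
= 64 + 156864
= 156928

156928


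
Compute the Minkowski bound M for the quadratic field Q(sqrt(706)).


d = 706, d mod 4 = 2, so disc(K) = 4d = 2824; |disc(K)| = 2824
Real quadratic field, so n = 2, s = r2 = 0, r1 = 2
M = (n!/n^n) * (4/pi)^s * sqrt(|disc(K)|) = (2!/2^2) * (4/pi)^0 * sqrt(2824)
= 0.5 * 1.000000 * 53.141321
= 26.5707

26.5707


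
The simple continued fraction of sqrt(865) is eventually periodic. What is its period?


Run the CF algorithm for sqrt(865).
a_0 = floor(sqrt(865)) = 29; set m_0=0, q_0=1.
Recurrence: m' = q*a - m,  q' = (d - m'^2)/q,  a' = floor((a_0 + m')/q').
  step 1: m=29, q=24, a=2
  step 2: m=19, q=21, a=2
  step 3: m=23, q=16, a=3
  step 4: m=25, q=15, a=3
  step 5: m=20, q=31, a=1
  step 6: m=11, q=24, a=1
  step 7: m=13, q=29, a=1
  step 8: m=16, q=21, a=2
  step 9: m=26, q=9, a=6
  step 10: m=28, q=9, a=6
  step 11: m=26, q=21, a=2
  step 12: m=16, q=29, a=1
  step 13: m=13, q=24, a=1
  step 14: m=11, q=31, a=1
  step 15: m=20, q=15, a=3
  step 16: m=25, q=16, a=3
  step 17: m=23, q=21, a=2
  step 18: m=19, q=24, a=2
  step 19: m=29, q=1, a=58
a_19 = 2*a_0 = 58, so the period closes here.
sqrt(865) = [29; 2, 2, 3, 3, 1, 1, 1, 2, 6, 6, 2, 1, 1, 1, 3, 3, 2, 2, 58]
Period length = 19

19


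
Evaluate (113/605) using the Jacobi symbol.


Compute (113/605) via quadratic reciprocity:
  reciprocity: (113/605) -> +(605/113)
  reduce: (40/113)
  pull out 2: (2/113) = +1  (since 113 mod 8 = 1)
  pull out 2: (2/113) = +1  (since 113 mod 8 = 1)
  pull out 2: (2/113) = +1  (since 113 mod 8 = 1)
  reciprocity: (5/113) -> +(113/5)
  reduce: (3/5)
  reciprocity: (3/5) -> +(5/3)
  reduce: (2/3)
  pull out 2: (2/3) = -1  (since 3 mod 8 = 3)
  (1/3) = 1
Product of signs = -1

-1


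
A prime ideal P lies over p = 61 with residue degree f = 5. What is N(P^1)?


N(P^a) = p^(a*f)
= 61^(1*5)
= 61^5
= 844596301

844596301


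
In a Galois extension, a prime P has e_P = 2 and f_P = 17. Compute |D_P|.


|D_P| = e * f
= 2 * 17
= 34

34


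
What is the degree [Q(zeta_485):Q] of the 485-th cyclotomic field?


The degree equals Euler's totient phi(485).
485 = 5 * 97
phi(485) = 384

384


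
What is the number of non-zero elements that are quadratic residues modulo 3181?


For prime p, the number of non-zero quadratic residues is (p-1)/2.
= (3181-1)/2
= 1590

1590


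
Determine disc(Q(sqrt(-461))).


For K = Q(sqrt(d)) with d squarefree: disc(K) = d if d = 1 mod 4, and disc(K) = 4d if d = 2 or 3 mod 4.
Here d = -461, and d mod 4 = 3.
d = 3 mod 4, not 1 (O_K = Z[sqrt(d)]), so disc(K) = 4d = 4 * (-461) = -1844

-1844


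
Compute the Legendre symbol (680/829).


p = 829 is prime, so compute (680/829) with the reciprocity algorithm (Jacobi-symbol steps: pull out 2s via (2/n), flip via reciprocity, reduce):
  pull out 2: (2/829) = -1  (since 829 mod 8 = 5)
  pull out 2: (2/829) = -1  (since 829 mod 8 = 5)
  pull out 2: (2/829) = -1  (since 829 mod 8 = 5)
  reciprocity: (85/829) -> +(829/85)
  reduce: (64/85)
  pull out 2: (2/85) = -1  (since 85 mod 8 = 5)
  pull out 2: (2/85) = -1  (since 85 mod 8 = 5)
  pull out 2: (2/85) = -1  (since 85 mod 8 = 5)
  pull out 2: (2/85) = -1  (since 85 mod 8 = 5)
  pull out 2: (2/85) = -1  (since 85 mod 8 = 5)
  pull out 2: (2/85) = -1  (since 85 mod 8 = 5)
  (1/85) = 1
Product of signs = -1
(680/829) = -1

-1


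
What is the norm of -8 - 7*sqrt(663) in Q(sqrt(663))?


N(a + b*sqrt(d)) = a^2 - d*b^2
= (-8)^2 - (663)*(-7)^2
= 64 - 32487
= -32423

-32423


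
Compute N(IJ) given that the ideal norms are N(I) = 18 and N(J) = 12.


N(IJ) = N(I) * N(J)
= 18 * 12
= 216

216


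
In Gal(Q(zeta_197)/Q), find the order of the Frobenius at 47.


The Frobenius at p in Gal(Q(zeta_n)/Q) = (Z/nZ)* is the class of p, so its order is ord_197(47), the smallest k >= 1 with 47^k = 1 mod 197.
n = 197 = 197, phi(197) = 196; the order divides phi(n).
Divisors of 196: 1, 2, 4, 7, 14, 28, 49, 98, 196
Repeated squaring mod 197: 47^1 = 47, 47^2 = 42, 47^4 = 188, 47^8 = 81, 47^16 = 60, 47^32 = 54, 47^64 = 158, 47^128 = 142
Test divisors in increasing order:
  k=1: 47^1 = 47 mod 197
  k=2: 47^2 = 42 mod 197
  k=4: 47^4 = 188 mod 197
  k=7: 47^7 = 188 * 42 * 47 = 161 mod 197
  k=14: 47^14 = 81 * 188 * 42 = 114 mod 197
  k=28: 47^28 = 60 * 81 * 188 = 191 mod 197
  k=49: 47^49 = 54 * 60 * 47 = 196 mod 197
  k=98: 47^98 = 158 * 54 * 42 = 1 mod 197  <- first divisor giving 1
Order = 98

98


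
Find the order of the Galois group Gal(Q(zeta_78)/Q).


|Gal(Q(zeta_78)/Q)| = phi(78)
= 24

24


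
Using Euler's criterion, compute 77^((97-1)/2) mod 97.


p = 97 is prime and the exponent is (p-1)/2 = 48, so by Euler's criterion 77^48 = (77/97) = +1 or -1 mod 97.
Compute by square-and-multiply:
  48 = 32 + 16 (binary 110000)
  Repeated squaring mod 97: 77^1 = 77, 77^2 = 12, 77^4 = 47, 77^8 = 75, 77^16 = 96, 77^32 = 1
  77^48 = 77^32 * 77^16 = 1 * 96 mod 97
    1 * 96 = 96 = 96 mod 97
  77^48 = 96 mod 97
Result 96 = p - 1 = -1 mod 97: 77 is a quadratic non-residue mod 97. As a residue in [0, p-1] the value is 96.
77^48 mod 97 = 96

96


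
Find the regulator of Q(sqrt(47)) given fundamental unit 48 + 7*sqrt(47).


epsilon = 48 + 7*sqrt(47)
= 95.9896
R = ln(95.9896)
= 4.5642

4.5642


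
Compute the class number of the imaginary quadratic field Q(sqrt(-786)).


K = Q(sqrt(-786)). d mod 4 = 2, so D = disc(K) = 4d = -3144
h(K) equals the number of primitive reduced positive-definite forms (a, b, c) = a*x^2 + b*x*y + c*y^2 with b^2 - 4ac = D,
where reduced means |b| <= a <= c, with b >= 0 whenever |b| = a or a = c, and primitive means gcd(a, b, c) = 1.
Reduced forces 3a^2 <= |D| = 3144, so 1 <= a <= 32; b must have the parity of D, and c = (b^2 - D)/(4a) must be an integer >= a.
Enumerate a = 1..32, b in [-a, a]:
  a=1: (1, 0, 786)  [1]
  a=2: (2, 0, 393)  [1]
  a=3: (3, 0, 262)  [1]
  a=4: none
  a=5: (5, -4, 158), (5, 4, 158)  [2]
  a=6: (6, 0, 131)  [1]
  a=7..9: none
  a=10: (10, -4, 79), (10, 4, 79)  [2]
  a=11..14: none
  a=15: (15, -6, 53), (15, 6, 53)  [2]
  a=16: none
  a=17: (17, -16, 50), (17, 16, 50)  [2]
  a=18..24: none
  a=25: (25, -16, 34), (25, 16, 34)  [2]
  a=26..29: none
  a=30: (30, -24, 31), (30, 24, 31)  [2]
  a=31..32: none
Total reduced forms: 1 + 1 + 1 + 2 + 1 + 2 + 2 + 2 + 2 + 2 = 16
h = 16

16


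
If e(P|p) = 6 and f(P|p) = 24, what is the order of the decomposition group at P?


|D_P| = e * f
= 6 * 24
= 144

144


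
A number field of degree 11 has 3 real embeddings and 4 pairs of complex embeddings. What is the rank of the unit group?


By Dirichlet's unit theorem:
rank = r1 + r2 - 1
= 3 + 4 - 1
= 6

6


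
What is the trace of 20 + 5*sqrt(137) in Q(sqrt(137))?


Tr(a + b*sqrt(d)) = (a + b*sqrt(d)) + (a - b*sqrt(d)) = 2a
= 2 * (20)
= 40

40


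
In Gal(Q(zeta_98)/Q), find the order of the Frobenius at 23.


The Frobenius at p in Gal(Q(zeta_n)/Q) = (Z/nZ)* is the class of p, so its order is ord_98(23), the smallest k >= 1 with 23^k = 1 mod 98.
n = 98 = 2 * 7^2, phi(98) = 42; the order divides phi(n).
Divisors of 42: 1, 2, 3, 6, 7, 14, 21, 42
Repeated squaring mod 98: 23^1 = 23, 23^2 = 39, 23^4 = 51, 23^8 = 53, 23^16 = 65, 23^32 = 11
Test divisors in increasing order:
  k=1: 23^1 = 23 mod 98
  k=2: 23^2 = 39 mod 98
  k=3: 23^3 = 39 * 23 = 15 mod 98
  k=6: 23^6 = 51 * 39 = 29 mod 98
  k=7: 23^7 = 51 * 39 * 23 = 79 mod 98
  k=14: 23^14 = 53 * 51 * 39 = 67 mod 98
  k=21: 23^21 = 65 * 51 * 23 = 1 mod 98  <- first divisor giving 1
Order = 21

21


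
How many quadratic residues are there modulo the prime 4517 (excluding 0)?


For prime p, the number of non-zero quadratic residues is (p-1)/2.
= (4517-1)/2
= 2258

2258


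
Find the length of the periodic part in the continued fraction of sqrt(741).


Run the CF algorithm for sqrt(741).
a_0 = floor(sqrt(741)) = 27; set m_0=0, q_0=1.
Recurrence: m' = q*a - m,  q' = (d - m'^2)/q,  a' = floor((a_0 + m')/q').
  step 1: m=27, q=12, a=4
  step 2: m=21, q=25, a=1
  step 3: m=4, q=29, a=1
  step 4: m=25, q=4, a=13
  step 5: m=27, q=3, a=18
  step 6: m=27, q=4, a=13
  step 7: m=25, q=29, a=1
  step 8: m=4, q=25, a=1
  step 9: m=21, q=12, a=4
  step 10: m=27, q=1, a=54
a_10 = 2*a_0 = 54, so the period closes here.
sqrt(741) = [27; 4, 1, 1, 13, 18, 13, 1, 1, 4, 54]
Period length = 10

10


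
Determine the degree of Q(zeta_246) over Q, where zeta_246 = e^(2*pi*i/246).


The degree equals Euler's totient phi(246).
246 = 2 * 3 * 41
phi(246) = 80

80


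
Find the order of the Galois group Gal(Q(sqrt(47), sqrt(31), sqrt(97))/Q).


The 3 square roots of distinct primes are multiplicatively independent over Q,
so [K:Q] = 2^3 and Gal(K/Q) is isomorphic to (Z/2Z)^3.
|Gal| = 2^3 = 8

8


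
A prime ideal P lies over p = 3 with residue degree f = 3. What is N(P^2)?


N(P^a) = p^(a*f)
= 3^(2*3)
= 3^6
= 729

729


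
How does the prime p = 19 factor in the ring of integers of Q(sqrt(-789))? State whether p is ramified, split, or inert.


K = Q(sqrt(-789)). Since d mod 4 = 3, disc(K) = -3156.
Check p | disc: -3156 mod 19 = 17.
p does not divide disc. Compute Legendre symbol (d/p):
9^((19-1)/2) mod 19 = 1
(d/p) = 1, so p splits: (p) = P*P' with e=1, f=1, g=2.
Therefore p is split.

split


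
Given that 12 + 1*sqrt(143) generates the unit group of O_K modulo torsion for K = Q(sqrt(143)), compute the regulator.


epsilon = 12 + 1*sqrt(143)
= 23.9583
R = ln(23.9583)
= 3.1763

3.1763


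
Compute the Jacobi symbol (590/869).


Compute (590/869) via quadratic reciprocity:
  pull out 2: (2/869) = -1  (since 869 mod 8 = 5)
  reciprocity: (295/869) -> +(869/295)
  reduce: (279/295)
  reciprocity: (279/295) -> -(295/279)
  reduce: (16/279)
  pull out 2: (2/279) = +1  (since 279 mod 8 = 7)
  pull out 2: (2/279) = +1  (since 279 mod 8 = 7)
  pull out 2: (2/279) = +1  (since 279 mod 8 = 7)
  pull out 2: (2/279) = +1  (since 279 mod 8 = 7)
  (1/279) = 1
Product of signs = 1

1


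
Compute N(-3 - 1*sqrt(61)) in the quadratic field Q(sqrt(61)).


N(a + b*sqrt(d)) = a^2 - d*b^2
= (-3)^2 - (61)*(-1)^2
= 9 - 61
= -52

-52


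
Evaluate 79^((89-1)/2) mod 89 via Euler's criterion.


p = 89 is prime and the exponent is (p-1)/2 = 44, so by Euler's criterion 79^44 = (79/89) = +1 or -1 mod 89.
Compute by square-and-multiply:
  44 = 32 + 8 + 4 (binary 101100)
  Repeated squaring mod 89: 79^1 = 79, 79^2 = 11, 79^4 = 32, 79^8 = 45, 79^16 = 67, 79^32 = 39
  79^44 = 79^32 * 79^8 * 79^4 = 39 * 45 * 32 mod 89
    39 * 45 = 1755 = 64 mod 89
    64 * 32 = 2048 = 1 mod 89
  79^44 = 1 mod 89
Result 1: 79 is a quadratic residue mod 89.
79^44 mod 89 = 1

1


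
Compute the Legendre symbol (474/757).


p = 757 is prime, so compute (474/757) with the reciprocity algorithm (Jacobi-symbol steps: pull out 2s via (2/n), flip via reciprocity, reduce):
  pull out 2: (2/757) = -1  (since 757 mod 8 = 5)
  reciprocity: (237/757) -> +(757/237)
  reduce: (46/237)
  pull out 2: (2/237) = -1  (since 237 mod 8 = 5)
  reciprocity: (23/237) -> +(237/23)
  reduce: (7/23)
  reciprocity: (7/23) -> -(23/7)
  reduce: (2/7)
  pull out 2: (2/7) = +1  (since 7 mod 8 = 7)
  (1/7) = 1
Product of signs = -1
(474/757) = -1

-1


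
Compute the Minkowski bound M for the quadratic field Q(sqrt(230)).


d = 230, d mod 4 = 2, so disc(K) = 4d = 920; |disc(K)| = 920
Real quadratic field, so n = 2, s = r2 = 0, r1 = 2
M = (n!/n^n) * (4/pi)^s * sqrt(|disc(K)|) = (2!/2^2) * (4/pi)^0 * sqrt(920)
= 0.5 * 1.000000 * 30.331502
= 15.1658

15.1658


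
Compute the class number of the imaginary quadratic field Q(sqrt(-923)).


K = Q(sqrt(-923)). d mod 4 = 1, so D = disc(K) = d = -923
h(K) equals the number of primitive reduced positive-definite forms (a, b, c) = a*x^2 + b*x*y + c*y^2 with b^2 - 4ac = D,
where reduced means |b| <= a <= c, with b >= 0 whenever |b| = a or a = c, and primitive means gcd(a, b, c) = 1.
Reduced forces 3a^2 <= |D| = 923, so 1 <= a <= 17; b must have the parity of D, and c = (b^2 - D)/(4a) must be an integer >= a.
Enumerate a = 1..17, b in [-a, a]:
  a=1: (1, 1, 231)  [1]
  a=2: none
  a=3: (3, -1, 77), (3, 1, 77)  [2]
  a=4..6: none
  a=7: (7, -1, 33), (7, 1, 33)  [2]
  a=8: none
  a=9: (9, -7, 27), (9, 7, 27)  [2]
  a=10: none
  a=11: (11, -1, 21), (11, 1, 21)  [2]
  a=12: none
  a=13: (13, 13, 21)  [1]
  a=14..17: none
Total reduced forms: 1 + 2 + 2 + 2 + 2 + 1 = 10
h = 10

10


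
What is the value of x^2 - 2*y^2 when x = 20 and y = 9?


x^2 - d*y^2
= 20^2 - 2*9^2
= 400 - 162
= 238

238


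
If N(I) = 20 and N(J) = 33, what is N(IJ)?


N(IJ) = N(I) * N(J)
= 20 * 33
= 660

660


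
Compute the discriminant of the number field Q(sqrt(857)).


For K = Q(sqrt(d)) with d squarefree: disc(K) = d if d = 1 mod 4, and disc(K) = 4d if d = 2 or 3 mod 4.
Here d = 857, and d mod 4 = 1.
d = 1 mod 4 (O_K = Z[(1+sqrt(d))/2]), so disc(K) = d = 857

857


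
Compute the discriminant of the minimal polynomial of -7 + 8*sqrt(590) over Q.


The element -7 + 8*sqrt(590) has minimal polynomial:
x^2 + 14*x - 37711
Discriminant = (14)^2 - 4*(-37711)
= 196 + 150844
= 151040

151040


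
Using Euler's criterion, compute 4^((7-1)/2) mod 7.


p = 7 is prime and the exponent is (p-1)/2 = 3, so by Euler's criterion 4^3 = (4/7) = +1 or -1 mod 7.
Compute by square-and-multiply:
  3 = 2 + 1 (binary 11)
  Repeated squaring mod 7: 4^1 = 4, 4^2 = 2
  4^3 = 4^2 * 4^1 = 2 * 4 mod 7
    2 * 4 = 8 = 1 mod 7
  4^3 = 1 mod 7
Result 1: 4 is a quadratic residue mod 7.
4^3 mod 7 = 1

1


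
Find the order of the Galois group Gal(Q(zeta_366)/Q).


|Gal(Q(zeta_366)/Q)| = phi(366)
= 120

120


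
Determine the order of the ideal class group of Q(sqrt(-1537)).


K = Q(sqrt(-1537)). d mod 4 = 3, so D = disc(K) = 4d = -6148
h(K) equals the number of primitive reduced positive-definite forms (a, b, c) = a*x^2 + b*x*y + c*y^2 with b^2 - 4ac = D,
where reduced means |b| <= a <= c, with b >= 0 whenever |b| = a or a = c, and primitive means gcd(a, b, c) = 1.
Reduced forces 3a^2 <= |D| = 6148, so 1 <= a <= 45; b must have the parity of D, and c = (b^2 - D)/(4a) must be an integer >= a.
Enumerate a = 1..45, b in [-a, a]:
  a=1: (1, 0, 1537)  [1]
  a=2: (2, 2, 769)  [1]
  a=3..10: none
  a=11: (11, -10, 142), (11, 10, 142)  [2]
  a=12: none
  a=13: (13, -12, 121), (13, 12, 121)  [2]
  a=14..21: none
  a=22: (22, -10, 71), (22, 10, 71)  [2]
  a=23: (23, -4, 67), (23, 4, 67)  [2]
  a=24..25: none
  a=26: (26, -14, 61), (26, 14, 61)  [2]
  a=27..28: none
  a=29: (29, 0, 53)  [1]
  a=30..40: none
  a=41: (41, 24, 41)  [1]
  a=42: none
  a=43: (43, -42, 46), (43, 42, 46)  [2]
  a=44..45: none
Total reduced forms: 1 + 1 + 2 + 2 + 2 + 2 + 2 + 1 + 1 + 2 = 16
h = 16

16


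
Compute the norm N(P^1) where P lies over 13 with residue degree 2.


N(P^a) = p^(a*f)
= 13^(1*2)
= 13^2
= 169

169


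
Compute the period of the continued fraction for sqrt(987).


Run the CF algorithm for sqrt(987).
a_0 = floor(sqrt(987)) = 31; set m_0=0, q_0=1.
Recurrence: m' = q*a - m,  q' = (d - m'^2)/q,  a' = floor((a_0 + m')/q').
  step 1: m=31, q=26, a=2
  step 2: m=21, q=21, a=2
  step 3: m=21, q=26, a=2
  step 4: m=31, q=1, a=62
a_4 = 2*a_0 = 62, so the period closes here.
sqrt(987) = [31; 2, 2, 2, 62]
Period length = 4

4


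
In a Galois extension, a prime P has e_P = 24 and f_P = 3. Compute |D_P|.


|D_P| = e * f
= 24 * 3
= 72

72


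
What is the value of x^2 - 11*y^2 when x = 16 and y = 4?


x^2 - d*y^2
= 16^2 - 11*4^2
= 256 - 176
= 80

80


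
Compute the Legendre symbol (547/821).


p = 821 is prime, so compute (547/821) with the reciprocity algorithm (Jacobi-symbol steps: pull out 2s via (2/n), flip via reciprocity, reduce):
  reciprocity: (547/821) -> +(821/547)
  reduce: (274/547)
  pull out 2: (2/547) = -1  (since 547 mod 8 = 3)
  reciprocity: (137/547) -> +(547/137)
  reduce: (136/137)
  pull out 2: (2/137) = +1  (since 137 mod 8 = 1)
  pull out 2: (2/137) = +1  (since 137 mod 8 = 1)
  pull out 2: (2/137) = +1  (since 137 mod 8 = 1)
  reciprocity: (17/137) -> +(137/17)
  reduce: (1/17)
  (1/17) = 1
Product of signs = -1
(547/821) = -1

-1


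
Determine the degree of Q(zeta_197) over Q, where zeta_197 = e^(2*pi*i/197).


The degree equals Euler's totient phi(197).
197 = 197
phi(197) = 196

196


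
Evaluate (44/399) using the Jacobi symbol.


Compute (44/399) via quadratic reciprocity:
  pull out 2: (2/399) = +1  (since 399 mod 8 = 7)
  pull out 2: (2/399) = +1  (since 399 mod 8 = 7)
  reciprocity: (11/399) -> -(399/11)
  reduce: (3/11)
  reciprocity: (3/11) -> -(11/3)
  reduce: (2/3)
  pull out 2: (2/3) = -1  (since 3 mod 8 = 3)
  (1/3) = 1
Product of signs = -1

-1


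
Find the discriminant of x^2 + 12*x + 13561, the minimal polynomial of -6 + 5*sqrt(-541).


The element -6 + 5*sqrt(-541) has minimal polynomial:
x^2 + 12*x + 13561
Discriminant = (12)^2 - 4*(13561)
= 144 - 54244
= -54100

-54100


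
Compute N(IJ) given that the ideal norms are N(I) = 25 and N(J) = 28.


N(IJ) = N(I) * N(J)
= 25 * 28
= 700

700


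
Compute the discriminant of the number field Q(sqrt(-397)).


For K = Q(sqrt(d)) with d squarefree: disc(K) = d if d = 1 mod 4, and disc(K) = 4d if d = 2 or 3 mod 4.
Here d = -397, and d mod 4 = 3.
d = 3 mod 4, not 1 (O_K = Z[sqrt(d)]), so disc(K) = 4d = 4 * (-397) = -1588

-1588


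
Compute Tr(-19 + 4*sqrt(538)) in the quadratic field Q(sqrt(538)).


Tr(a + b*sqrt(d)) = (a + b*sqrt(d)) + (a - b*sqrt(d)) = 2a
= 2 * (-19)
= -38

-38


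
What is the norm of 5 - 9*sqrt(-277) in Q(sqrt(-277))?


N(a + b*sqrt(d)) = a^2 - d*b^2
= (5)^2 - (-277)*(-9)^2
= 25 + 22437
= 22462

22462


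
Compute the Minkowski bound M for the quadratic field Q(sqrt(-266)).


d = -266, d mod 4 = 2, so disc(K) = 4d = -1064; |disc(K)| = 1064
Imaginary quadratic field, so n = 2, s = r2 = 1, r1 = 0
M = (n!/n^n) * (4/pi)^s * sqrt(|disc(K)|) = (2!/2^2) * (4/pi)^1 * sqrt(1064)
= 0.5 * 1.273240 * 32.619013
= 20.7659

20.7659


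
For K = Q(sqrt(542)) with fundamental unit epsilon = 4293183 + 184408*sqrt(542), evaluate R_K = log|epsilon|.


epsilon = 4293183 + 184408*sqrt(542)
= 8.5864e+06
R = ln(8.5864e+06)
= 15.9657

15.9657


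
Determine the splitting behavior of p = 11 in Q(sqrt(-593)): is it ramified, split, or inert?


K = Q(sqrt(-593)). Since d mod 4 = 3, disc(K) = -2372.
Check p | disc: -2372 mod 11 = 4.
p does not divide disc. Compute Legendre symbol (d/p):
1^((11-1)/2) mod 11 = 1
(d/p) = 1, so p splits: (p) = P*P' with e=1, f=1, g=2.
Therefore p is split.

split


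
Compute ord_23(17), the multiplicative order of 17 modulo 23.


We want ord_23(17), the smallest k >= 1 with 17^k = 1 mod 23.
n = 23 = 23, phi(23) = 22; the order divides phi(n).
Divisors of 22: 1, 2, 11, 22
Repeated squaring mod 23: 17^1 = 17, 17^2 = 13, 17^4 = 8, 17^8 = 18, 17^16 = 2
Test divisors in increasing order:
  k=1: 17^1 = 17 mod 23
  k=2: 17^2 = 13 mod 23
  k=11: 17^11 = 18 * 13 * 17 = 22 mod 23
  k=22: 17^22 = 2 * 8 * 13 = 1 mod 23  <- first divisor giving 1
Order = 22

22


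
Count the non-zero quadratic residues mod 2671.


For prime p, the number of non-zero quadratic residues is (p-1)/2.
= (2671-1)/2
= 1335

1335


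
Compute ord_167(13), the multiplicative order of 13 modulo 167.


We want ord_167(13), the smallest k >= 1 with 13^k = 1 mod 167.
n = 167 = 167, phi(167) = 166; the order divides phi(n).
Divisors of 166: 1, 2, 83, 166
Repeated squaring mod 167: 13^1 = 13, 13^2 = 2, 13^4 = 4, 13^8 = 16, 13^16 = 89, 13^32 = 72, 13^64 = 7, 13^128 = 49
Test divisors in increasing order:
  k=1: 13^1 = 13 mod 167
  k=2: 13^2 = 2 mod 167
  k=83: 13^83 = 7 * 89 * 2 * 13 = 166 mod 167
  k=166: 13^166 = 49 * 72 * 4 * 2 = 1 mod 167  <- first divisor giving 1
Order = 166

166


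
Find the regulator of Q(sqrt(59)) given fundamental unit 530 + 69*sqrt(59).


epsilon = 530 + 69*sqrt(59)
= 1059.9991
R = ln(1059.9991)
= 6.9660

6.9660


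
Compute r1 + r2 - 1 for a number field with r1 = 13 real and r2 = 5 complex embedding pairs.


By Dirichlet's unit theorem:
rank = r1 + r2 - 1
= 13 + 5 - 1
= 17

17


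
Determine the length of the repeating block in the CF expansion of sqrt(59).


Run the CF algorithm for sqrt(59).
a_0 = floor(sqrt(59)) = 7; set m_0=0, q_0=1.
Recurrence: m' = q*a - m,  q' = (d - m'^2)/q,  a' = floor((a_0 + m')/q').
  step 1: m=7, q=10, a=1
  step 2: m=3, q=5, a=2
  step 3: m=7, q=2, a=7
  step 4: m=7, q=5, a=2
  step 5: m=3, q=10, a=1
  step 6: m=7, q=1, a=14
a_6 = 2*a_0 = 14, so the period closes here.
sqrt(59) = [7; 1, 2, 7, 2, 1, 14]
Period length = 6

6


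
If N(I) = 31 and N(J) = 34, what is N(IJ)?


N(IJ) = N(I) * N(J)
= 31 * 34
= 1054

1054


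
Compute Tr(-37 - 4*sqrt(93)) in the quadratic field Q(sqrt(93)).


Tr(a + b*sqrt(d)) = (a + b*sqrt(d)) + (a - b*sqrt(d)) = 2a
= 2 * (-37)
= -74

-74


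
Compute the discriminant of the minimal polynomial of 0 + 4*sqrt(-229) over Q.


The element 0 + 4*sqrt(-229) has minimal polynomial:
x^2 + 0*x + 3664
Discriminant = (0)^2 - 4*(3664)
= 0 - 14656
= -14656

-14656


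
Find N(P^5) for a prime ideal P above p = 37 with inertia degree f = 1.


N(P^a) = p^(a*f)
= 37^(5*1)
= 37^5
= 69343957

69343957


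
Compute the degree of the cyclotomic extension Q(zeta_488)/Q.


The degree equals Euler's totient phi(488).
488 = 2^3 * 61
phi(488) = 240

240


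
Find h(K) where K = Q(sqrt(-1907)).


K = Q(sqrt(-1907)). d mod 4 = 1, so D = disc(K) = d = -1907
h(K) equals the number of primitive reduced positive-definite forms (a, b, c) = a*x^2 + b*x*y + c*y^2 with b^2 - 4ac = D,
where reduced means |b| <= a <= c, with b >= 0 whenever |b| = a or a = c, and primitive means gcd(a, b, c) = 1.
Reduced forces 3a^2 <= |D| = 1907, so 1 <= a <= 25; b must have the parity of D, and c = (b^2 - D)/(4a) must be an integer >= a.
Enumerate a = 1..25, b in [-a, a]:
  a=1: (1, 1, 477)  [1]
  a=2: none
  a=3: (3, -1, 159), (3, 1, 159)  [2]
  a=4..6: none
  a=7: (7, -5, 69), (7, 5, 69)  [2]
  a=8: none
  a=9: (9, -1, 53), (9, 1, 53)  [2]
  a=10..12: none
  a=13: (13, -11, 39), (13, 11, 39)  [2]
  a=14..20: none
  a=21: (21, -19, 27), (21, -5, 23), (21, 5, 23), (21, 19, 27)  [4]
  a=22..25: none
Total reduced forms: 1 + 2 + 2 + 2 + 2 + 4 = 13
h = 13

13


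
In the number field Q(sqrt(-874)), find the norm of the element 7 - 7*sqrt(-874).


N(a + b*sqrt(d)) = a^2 - d*b^2
= (7)^2 - (-874)*(-7)^2
= 49 + 42826
= 42875

42875


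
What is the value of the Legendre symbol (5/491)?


p = 491 is prime, so compute (5/491) with the reciprocity algorithm (Jacobi-symbol steps: pull out 2s via (2/n), flip via reciprocity, reduce):
  reciprocity: (5/491) -> +(491/5)
  reduce: (1/5)
  (1/5) = 1
Product of signs = 1
(5/491) = 1

1


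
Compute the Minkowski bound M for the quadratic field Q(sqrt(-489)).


d = -489, d mod 4 = 3, so disc(K) = 4d = -1956; |disc(K)| = 1956
Imaginary quadratic field, so n = 2, s = r2 = 1, r1 = 0
M = (n!/n^n) * (4/pi)^s * sqrt(|disc(K)|) = (2!/2^2) * (4/pi)^1 * sqrt(1956)
= 0.5 * 1.273240 * 44.226689
= 28.1556

28.1556


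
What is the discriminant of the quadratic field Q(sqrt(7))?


For K = Q(sqrt(d)) with d squarefree: disc(K) = d if d = 1 mod 4, and disc(K) = 4d if d = 2 or 3 mod 4.
Here d = 7, and d mod 4 = 3.
d = 3 mod 4, not 1 (O_K = Z[sqrt(d)]), so disc(K) = 4d = 4 * (7) = 28

28


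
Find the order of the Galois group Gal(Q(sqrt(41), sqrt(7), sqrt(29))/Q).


The 3 square roots of distinct primes are multiplicatively independent over Q,
so [K:Q] = 2^3 and Gal(K/Q) is isomorphic to (Z/2Z)^3.
|Gal| = 2^3 = 8

8


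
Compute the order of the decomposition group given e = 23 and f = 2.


|D_P| = e * f
= 23 * 2
= 46

46


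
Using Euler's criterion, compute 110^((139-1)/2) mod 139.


p = 139 is prime and the exponent is (p-1)/2 = 69, so by Euler's criterion 110^69 = (110/139) = +1 or -1 mod 139.
Compute by square-and-multiply:
  69 = 64 + 4 + 1 (binary 1000101)
  Repeated squaring mod 139: 110^1 = 110, 110^2 = 7, 110^4 = 49, 110^8 = 38, 110^16 = 54, 110^32 = 136, 110^64 = 9
  110^69 = 110^64 * 110^4 * 110^1 = 9 * 49 * 110 mod 139
    9 * 49 = 441 = 24 mod 139
    24 * 110 = 2640 = 138 mod 139
  110^69 = 138 mod 139
Result 138 = p - 1 = -1 mod 139: 110 is a quadratic non-residue mod 139. As a residue in [0, p-1] the value is 138.
110^69 mod 139 = 138

138


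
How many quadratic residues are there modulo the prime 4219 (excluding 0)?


For prime p, the number of non-zero quadratic residues is (p-1)/2.
= (4219-1)/2
= 2109

2109


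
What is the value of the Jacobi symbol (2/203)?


Compute (2/203) via quadratic reciprocity:
  pull out 2: (2/203) = -1  (since 203 mod 8 = 3)
  (1/203) = 1
Product of signs = -1

-1


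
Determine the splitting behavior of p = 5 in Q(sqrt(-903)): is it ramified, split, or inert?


K = Q(sqrt(-903)). Since d mod 4 = 1, disc(K) = -903.
Check p | disc: -903 mod 5 = 2.
p does not divide disc. Compute Legendre symbol (d/p):
2^((5-1)/2) mod 5 = -1
(d/p) = -1, so p is inert: (p) stays prime with e=1, f=2, g=1.
Therefore p is inert.

inert


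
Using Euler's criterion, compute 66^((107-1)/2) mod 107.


p = 107 is prime and the exponent is (p-1)/2 = 53, so by Euler's criterion 66^53 = (66/107) = +1 or -1 mod 107.
Compute by square-and-multiply:
  53 = 32 + 16 + 4 + 1 (binary 110101)
  Repeated squaring mod 107: 66^1 = 66, 66^2 = 76, 66^4 = 105, 66^8 = 4, 66^16 = 16, 66^32 = 42
  66^53 = 66^32 * 66^16 * 66^4 * 66^1 = 42 * 16 * 105 * 66 mod 107
    42 * 16 = 672 = 30 mod 107
    30 * 105 = 3150 = 47 mod 107
    47 * 66 = 3102 = 106 mod 107
  66^53 = 106 mod 107
Result 106 = p - 1 = -1 mod 107: 66 is a quadratic non-residue mod 107. As a residue in [0, p-1] the value is 106.
66^53 mod 107 = 106

106


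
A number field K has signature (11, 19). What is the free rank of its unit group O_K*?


By Dirichlet's unit theorem:
rank = r1 + r2 - 1
= 11 + 19 - 1
= 29

29


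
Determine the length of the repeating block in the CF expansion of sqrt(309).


Run the CF algorithm for sqrt(309).
a_0 = floor(sqrt(309)) = 17; set m_0=0, q_0=1.
Recurrence: m' = q*a - m,  q' = (d - m'^2)/q,  a' = floor((a_0 + m')/q').
  step 1: m=17, q=20, a=1
  step 2: m=3, q=15, a=1
  step 3: m=12, q=11, a=2
  step 4: m=10, q=19, a=1
  step 5: m=9, q=12, a=2
  step 6: m=15, q=7, a=4
  step 7: m=13, q=20, a=1
  step 8: m=7, q=13, a=1
  step 9: m=6, q=21, a=1
  step 10: m=15, q=4, a=8
  step 11: m=17, q=5, a=6
  step 12: m=13, q=28, a=1
  step 13: m=15, q=3, a=10
  step 14: m=15, q=28, a=1
  step 15: m=13, q=5, a=6
  step 16: m=17, q=4, a=8
  step 17: m=15, q=21, a=1
  step 18: m=6, q=13, a=1
  step 19: m=7, q=20, a=1
  step 20: m=13, q=7, a=4
  step 21: m=15, q=12, a=2
  step 22: m=9, q=19, a=1
  step 23: m=10, q=11, a=2
  step 24: m=12, q=15, a=1
  step 25: m=3, q=20, a=1
  step 26: m=17, q=1, a=34
a_26 = 2*a_0 = 34, so the period closes here.
sqrt(309) = [17; 1, 1, 2, 1, 2, 4, 1, 1, 1, 8, 6, 1, 10, 1, 6, 8, 1, 1, 1, 4, 2, 1, 2, 1, 1, 34]
Period length = 26

26


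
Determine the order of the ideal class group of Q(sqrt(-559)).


K = Q(sqrt(-559)). d mod 4 = 1, so D = disc(K) = d = -559
h(K) equals the number of primitive reduced positive-definite forms (a, b, c) = a*x^2 + b*x*y + c*y^2 with b^2 - 4ac = D,
where reduced means |b| <= a <= c, with b >= 0 whenever |b| = a or a = c, and primitive means gcd(a, b, c) = 1.
Reduced forces 3a^2 <= |D| = 559, so 1 <= a <= 13; b must have the parity of D, and c = (b^2 - D)/(4a) must be an integer >= a.
Enumerate a = 1..13, b in [-a, a]:
  a=1: (1, 1, 140)  [1]
  a=2: (2, -1, 70), (2, 1, 70)  [2]
  a=3: none
  a=4: (4, -1, 35), (4, 1, 35)  [2]
  a=5: (5, -1, 28), (5, 1, 28)  [2]
  a=6: none
  a=7: (7, -1, 20), (7, 1, 20)  [2]
  a=8: (8, -7, 19), (8, 7, 19)  [2]
  a=9: none
  a=10: (10, -9, 16), (10, -1, 14), (10, 1, 14), (10, 9, 16)  [4]
  a=11..12: none
  a=13: (13, 13, 14)  [1]
Total reduced forms: 1 + 2 + 2 + 2 + 2 + 2 + 4 + 1 = 16
h = 16

16


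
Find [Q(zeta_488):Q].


The degree equals Euler's totient phi(488).
488 = 2^3 * 61
phi(488) = 240

240


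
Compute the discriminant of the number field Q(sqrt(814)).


For K = Q(sqrt(d)) with d squarefree: disc(K) = d if d = 1 mod 4, and disc(K) = 4d if d = 2 or 3 mod 4.
Here d = 814, and d mod 4 = 2.
d = 2 mod 4, not 1 (O_K = Z[sqrt(d)]), so disc(K) = 4d = 4 * (814) = 3256

3256


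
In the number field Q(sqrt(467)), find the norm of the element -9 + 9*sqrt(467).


N(a + b*sqrt(d)) = a^2 - d*b^2
= (-9)^2 - (467)*(9)^2
= 81 - 37827
= -37746

-37746


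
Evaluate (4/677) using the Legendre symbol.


p = 677 is prime, so compute (4/677) with the reciprocity algorithm (Jacobi-symbol steps: pull out 2s via (2/n), flip via reciprocity, reduce):
  pull out 2: (2/677) = -1  (since 677 mod 8 = 5)
  pull out 2: (2/677) = -1  (since 677 mod 8 = 5)
  (1/677) = 1
Product of signs = 1
(4/677) = 1

1


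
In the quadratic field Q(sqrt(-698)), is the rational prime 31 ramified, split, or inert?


K = Q(sqrt(-698)). Since d mod 4 = 2, disc(K) = -2792.
Check p | disc: -2792 mod 31 = 29.
p does not divide disc. Compute Legendre symbol (d/p):
15^((31-1)/2) mod 31 = -1
(d/p) = -1, so p is inert: (p) stays prime with e=1, f=2, g=1.
Therefore p is inert.

inert


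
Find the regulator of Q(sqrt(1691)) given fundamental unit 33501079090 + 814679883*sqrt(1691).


epsilon = 33501079090 + 814679883*sqrt(1691)
= 6.7002e+10
R = ln(6.7002e+10)
= 24.9280

24.9280


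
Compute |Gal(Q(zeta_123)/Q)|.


|Gal(Q(zeta_123)/Q)| = phi(123)
= 80

80


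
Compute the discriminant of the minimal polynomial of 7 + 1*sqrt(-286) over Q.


The element 7 + 1*sqrt(-286) has minimal polynomial:
x^2 - 14*x + 335
Discriminant = (-14)^2 - 4*(335)
= 196 - 1340
= -1144

-1144


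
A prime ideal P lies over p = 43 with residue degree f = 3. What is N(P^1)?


N(P^a) = p^(a*f)
= 43^(1*3)
= 43^3
= 79507

79507


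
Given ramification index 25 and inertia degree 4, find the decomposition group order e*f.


|D_P| = e * f
= 25 * 4
= 100

100


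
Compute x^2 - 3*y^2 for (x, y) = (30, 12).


x^2 - d*y^2
= 30^2 - 3*12^2
= 900 - 432
= 468

468


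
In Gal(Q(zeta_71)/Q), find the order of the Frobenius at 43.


The Frobenius at p in Gal(Q(zeta_n)/Q) = (Z/nZ)* is the class of p, so its order is ord_71(43), the smallest k >= 1 with 43^k = 1 mod 71.
n = 71 = 71, phi(71) = 70; the order divides phi(n).
Divisors of 70: 1, 2, 5, 7, 10, 14, 35, 70
Repeated squaring mod 71: 43^1 = 43, 43^2 = 3, 43^4 = 9, 43^8 = 10, 43^16 = 29, 43^32 = 60, 43^64 = 50
Test divisors in increasing order:
  k=1: 43^1 = 43 mod 71
  k=2: 43^2 = 3 mod 71
  k=5: 43^5 = 9 * 43 = 32 mod 71
  k=7: 43^7 = 9 * 3 * 43 = 25 mod 71
  k=10: 43^10 = 10 * 3 = 30 mod 71
  k=14: 43^14 = 10 * 9 * 3 = 57 mod 71
  k=35: 43^35 = 60 * 3 * 43 = 1 mod 71  <- first divisor giving 1
Order = 35

35


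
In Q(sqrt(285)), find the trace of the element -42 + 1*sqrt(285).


Tr(a + b*sqrt(d)) = (a + b*sqrt(d)) + (a - b*sqrt(d)) = 2a
= 2 * (-42)
= -84

-84


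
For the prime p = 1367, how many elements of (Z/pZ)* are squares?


For prime p, the number of non-zero quadratic residues is (p-1)/2.
= (1367-1)/2
= 683

683


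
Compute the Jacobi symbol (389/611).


Compute (389/611) via quadratic reciprocity:
  reciprocity: (389/611) -> +(611/389)
  reduce: (222/389)
  pull out 2: (2/389) = -1  (since 389 mod 8 = 5)
  reciprocity: (111/389) -> +(389/111)
  reduce: (56/111)
  pull out 2: (2/111) = +1  (since 111 mod 8 = 7)
  pull out 2: (2/111) = +1  (since 111 mod 8 = 7)
  pull out 2: (2/111) = +1  (since 111 mod 8 = 7)
  reciprocity: (7/111) -> -(111/7)
  reduce: (6/7)
  pull out 2: (2/7) = +1  (since 7 mod 8 = 7)
  reciprocity: (3/7) -> -(7/3)
  reduce: (1/3)
  (1/3) = 1
Product of signs = -1

-1


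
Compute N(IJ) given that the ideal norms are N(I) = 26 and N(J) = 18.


N(IJ) = N(I) * N(J)
= 26 * 18
= 468

468


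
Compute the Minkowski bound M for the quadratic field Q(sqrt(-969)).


d = -969, d mod 4 = 3, so disc(K) = 4d = -3876; |disc(K)| = 3876
Imaginary quadratic field, so n = 2, s = r2 = 1, r1 = 0
M = (n!/n^n) * (4/pi)^s * sqrt(|disc(K)|) = (2!/2^2) * (4/pi)^1 * sqrt(3876)
= 0.5 * 1.273240 * 62.257530
= 39.6344

39.6344


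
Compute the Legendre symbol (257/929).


p = 929 is prime, so compute (257/929) with the reciprocity algorithm (Jacobi-symbol steps: pull out 2s via (2/n), flip via reciprocity, reduce):
  reciprocity: (257/929) -> +(929/257)
  reduce: (158/257)
  pull out 2: (2/257) = +1  (since 257 mod 8 = 1)
  reciprocity: (79/257) -> +(257/79)
  reduce: (20/79)
  pull out 2: (2/79) = +1  (since 79 mod 8 = 7)
  pull out 2: (2/79) = +1  (since 79 mod 8 = 7)
  reciprocity: (5/79) -> +(79/5)
  reduce: (4/5)
  pull out 2: (2/5) = -1  (since 5 mod 8 = 5)
  pull out 2: (2/5) = -1  (since 5 mod 8 = 5)
  (1/5) = 1
Product of signs = 1
(257/929) = 1

1


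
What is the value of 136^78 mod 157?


p = 157 is prime and the exponent is (p-1)/2 = 78, so by Euler's criterion 136^78 = (136/157) = +1 or -1 mod 157.
Compute by square-and-multiply:
  78 = 64 + 8 + 4 + 2 (binary 1001110)
  Repeated squaring mod 157: 136^1 = 136, 136^2 = 127, 136^4 = 115, 136^8 = 37, 136^16 = 113, 136^32 = 52, 136^64 = 35
  136^78 = 136^64 * 136^8 * 136^4 * 136^2 = 35 * 37 * 115 * 127 mod 157
    35 * 37 = 1295 = 39 mod 157
    39 * 115 = 4485 = 89 mod 157
    89 * 127 = 11303 = 156 mod 157
  136^78 = 156 mod 157
Result 156 = p - 1 = -1 mod 157: 136 is a quadratic non-residue mod 157. As a residue in [0, p-1] the value is 156.
136^78 mod 157 = 156

156
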